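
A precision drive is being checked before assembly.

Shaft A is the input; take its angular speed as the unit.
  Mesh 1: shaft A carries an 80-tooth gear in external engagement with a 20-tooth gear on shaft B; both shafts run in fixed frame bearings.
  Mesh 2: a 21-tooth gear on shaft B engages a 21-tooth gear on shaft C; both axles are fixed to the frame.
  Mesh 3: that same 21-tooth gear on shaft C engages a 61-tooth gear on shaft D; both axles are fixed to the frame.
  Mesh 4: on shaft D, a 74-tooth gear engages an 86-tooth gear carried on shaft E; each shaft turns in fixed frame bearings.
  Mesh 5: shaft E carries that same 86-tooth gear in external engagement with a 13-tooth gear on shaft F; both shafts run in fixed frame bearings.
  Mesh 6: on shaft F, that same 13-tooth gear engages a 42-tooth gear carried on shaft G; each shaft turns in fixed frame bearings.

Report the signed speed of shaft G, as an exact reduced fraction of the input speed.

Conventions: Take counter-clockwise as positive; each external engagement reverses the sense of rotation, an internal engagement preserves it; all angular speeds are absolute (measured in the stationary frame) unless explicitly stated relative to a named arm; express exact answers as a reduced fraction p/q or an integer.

148/61

6-mesh fixed-axis compound train (all bearings frame-fixed)
mesh 1 [80T→20T]: |ω|/ω_in = 1×80/20 = 4, sense flips to −
mesh 2 [21T→21T]: |ω|/ω_in = 4×21/21 = 4, sense flips to +
mesh 3 [21T→61T]: |ω|/ω_in = 4×21/61 = 84/61, sense flips to −
mesh 4 [74T→86T]: |ω|/ω_in = (84/61)×74/86 = 3108/2623, sense flips to +
mesh 5 [86T→13T]: |ω|/ω_in = (3108/2623)×86/13 = 6216/793, sense flips to −
mesh 6 [13T→42T]: |ω|/ω_in = (6216/793)×13/42 = 148/61, sense flips to +
signed output speed (× input speed) = 148/61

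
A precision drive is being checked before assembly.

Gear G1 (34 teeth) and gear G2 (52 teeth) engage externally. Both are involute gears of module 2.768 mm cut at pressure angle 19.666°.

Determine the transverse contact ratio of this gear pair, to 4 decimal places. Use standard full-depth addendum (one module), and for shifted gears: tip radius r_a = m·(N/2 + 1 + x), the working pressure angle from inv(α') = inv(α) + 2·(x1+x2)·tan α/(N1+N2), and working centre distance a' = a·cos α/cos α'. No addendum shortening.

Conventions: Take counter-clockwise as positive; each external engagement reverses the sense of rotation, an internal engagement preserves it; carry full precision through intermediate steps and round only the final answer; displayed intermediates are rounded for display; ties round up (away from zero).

1.7379

class = single-mesh tooth geometry [involute pair 34T × 52T, m = 2.768]
base radii: r_b1 = 44.311243, r_b2 = 67.770136
tip radii: r_a1 = 49.824000, r_a2 = 74.736000
no profile shift: α' = α, a' = a
action lengths: √(r_a1²−r_b1²) = 22.780358, √(r_a2²−r_b2²) = 31.506798
base pitch p_b = π·m·cos α = 8.188699
CR = (22.780358 + 31.506798 − 119.024000·sin 19.66600°)/8.188699 = 1.737911
contact ratio ≈ 1.7379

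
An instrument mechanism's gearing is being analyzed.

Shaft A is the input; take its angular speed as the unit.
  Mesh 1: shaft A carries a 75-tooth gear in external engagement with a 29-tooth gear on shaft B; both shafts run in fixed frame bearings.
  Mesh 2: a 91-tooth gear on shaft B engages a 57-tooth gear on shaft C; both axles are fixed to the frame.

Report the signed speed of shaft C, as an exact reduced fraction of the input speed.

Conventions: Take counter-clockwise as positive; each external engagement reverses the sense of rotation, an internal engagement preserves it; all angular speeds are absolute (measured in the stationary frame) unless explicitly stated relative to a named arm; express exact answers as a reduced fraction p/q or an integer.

2275/551

2-mesh fixed-axis compound train (all bearings frame-fixed)
mesh 1 [75T→29T]: |ω|/ω_in = 1×75/29 = 75/29, sense flips to −
mesh 2 [91T→57T]: |ω|/ω_in = (75/29)×91/57 = 2275/551, sense flips to +
signed output speed (× input speed) = 2275/551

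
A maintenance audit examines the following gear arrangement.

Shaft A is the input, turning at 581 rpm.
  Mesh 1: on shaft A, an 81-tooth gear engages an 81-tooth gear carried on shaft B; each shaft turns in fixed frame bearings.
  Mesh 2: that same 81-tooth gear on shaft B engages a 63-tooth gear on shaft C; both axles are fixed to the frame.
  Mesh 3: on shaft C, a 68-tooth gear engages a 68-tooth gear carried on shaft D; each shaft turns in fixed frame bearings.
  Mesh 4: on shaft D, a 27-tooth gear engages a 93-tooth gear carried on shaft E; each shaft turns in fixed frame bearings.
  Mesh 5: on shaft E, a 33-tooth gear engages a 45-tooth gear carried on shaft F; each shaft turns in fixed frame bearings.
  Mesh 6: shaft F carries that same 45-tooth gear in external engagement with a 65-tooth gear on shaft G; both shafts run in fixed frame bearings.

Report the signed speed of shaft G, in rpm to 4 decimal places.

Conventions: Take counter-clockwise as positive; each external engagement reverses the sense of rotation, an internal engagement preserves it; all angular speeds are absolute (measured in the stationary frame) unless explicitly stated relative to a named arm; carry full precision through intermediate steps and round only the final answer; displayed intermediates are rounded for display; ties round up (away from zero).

class = fixed-axis compound train [6 meshes; 6 ratios multiply, 6 sense flips]
mesh 1 [81T→81T]: ω = 581.0000×81/81 = 581.0000 rpm, sense flips to −
mesh 2 [81T→63T]: ω = 581.0000×81/63 = 747.0000 rpm, sense flips to +
mesh 3 [68T→68T]: ω = 747.0000×68/68 = 747.0000 rpm, sense flips to −
mesh 4 [27T→93T]: ω = 747.0000×27/93 = 216.8710 rpm, sense flips to +
mesh 5 [33T→45T]: ω = 216.8710×33/45 = 159.0387 rpm, sense flips to −
mesh 6 [45T→65T]: ω = 159.0387×45/65 = 110.1037 rpm, sense flips to +
signed output speed = +110.1037 rpm

+110.1037 rpm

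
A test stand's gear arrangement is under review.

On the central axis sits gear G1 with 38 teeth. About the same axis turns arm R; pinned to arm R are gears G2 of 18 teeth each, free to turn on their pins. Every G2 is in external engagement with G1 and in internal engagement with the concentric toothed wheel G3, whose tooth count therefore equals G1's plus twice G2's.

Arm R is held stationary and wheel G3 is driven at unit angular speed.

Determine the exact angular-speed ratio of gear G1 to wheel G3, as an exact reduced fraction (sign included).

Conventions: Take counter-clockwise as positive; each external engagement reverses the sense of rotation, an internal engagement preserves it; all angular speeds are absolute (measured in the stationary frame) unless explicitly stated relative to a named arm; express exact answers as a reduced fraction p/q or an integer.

-37/19

class = planetary set [G3 = 38+2·18 = 74; Willis about the carrier]
ring teeth: 38 + 2·18 = 74
38(ω_sun−ω_arm) = −74(ω_ring−ω_arm),  ω_arm = 0, ω_ring = 1
ω_sun = 0 − (74/38)(1−0) = -37/19
ω_out/ω_in = -37/19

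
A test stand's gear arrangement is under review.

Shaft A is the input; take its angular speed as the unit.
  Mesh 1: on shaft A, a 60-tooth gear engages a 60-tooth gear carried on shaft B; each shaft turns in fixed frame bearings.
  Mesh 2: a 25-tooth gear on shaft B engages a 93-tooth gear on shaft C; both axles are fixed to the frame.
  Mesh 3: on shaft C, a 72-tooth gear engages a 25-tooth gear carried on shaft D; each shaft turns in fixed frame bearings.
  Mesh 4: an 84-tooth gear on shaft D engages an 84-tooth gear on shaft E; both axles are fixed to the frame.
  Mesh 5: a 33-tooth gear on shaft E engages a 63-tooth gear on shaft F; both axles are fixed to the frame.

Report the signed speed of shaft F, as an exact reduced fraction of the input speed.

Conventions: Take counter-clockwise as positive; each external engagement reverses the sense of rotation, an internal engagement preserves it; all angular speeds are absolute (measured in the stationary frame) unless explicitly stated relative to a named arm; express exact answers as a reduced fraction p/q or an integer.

-88/217

5-mesh fixed-axis compound train (all bearings frame-fixed)
mesh 1 [60T→60T]: |ω|/ω_in = 1×60/60 = 1, sense flips to −
mesh 2 [25T→93T]: |ω|/ω_in = 1×25/93 = 25/93, sense flips to +
mesh 3 [72T→25T]: |ω|/ω_in = (25/93)×72/25 = 24/31, sense flips to −
mesh 4 [84T→84T]: |ω|/ω_in = (24/31)×84/84 = 24/31, sense flips to +
mesh 5 [33T→63T]: |ω|/ω_in = (24/31)×33/63 = 88/217, sense flips to −
signed output speed (× input speed) = -88/217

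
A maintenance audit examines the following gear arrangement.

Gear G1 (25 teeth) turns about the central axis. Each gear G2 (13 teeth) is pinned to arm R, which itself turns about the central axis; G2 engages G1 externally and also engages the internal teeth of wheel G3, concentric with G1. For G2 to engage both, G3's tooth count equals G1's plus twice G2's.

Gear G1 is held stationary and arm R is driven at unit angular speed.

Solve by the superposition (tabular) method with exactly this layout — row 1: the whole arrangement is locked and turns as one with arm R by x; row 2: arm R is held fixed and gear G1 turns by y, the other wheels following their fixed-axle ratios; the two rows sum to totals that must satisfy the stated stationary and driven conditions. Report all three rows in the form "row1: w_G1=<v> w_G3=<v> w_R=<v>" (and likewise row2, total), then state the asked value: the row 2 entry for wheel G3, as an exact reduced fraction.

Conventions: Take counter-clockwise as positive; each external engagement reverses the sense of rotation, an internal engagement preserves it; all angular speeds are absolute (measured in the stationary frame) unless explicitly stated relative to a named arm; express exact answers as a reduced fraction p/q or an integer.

row1: w_G1=1 w_G3=1 w_R=1
row2: w_G1=-1 w_G3=25/51 w_R=0
total: w_G1=0 w_G3=76/51 w_R=1
asked value: 25/51

planetary set (25T centre, 13T on arm, 51T internal) — Willis relation
row 1 — lock + rotate with arm: ω_sun = ω_ring = ω_arm = x
row 2: sun turns y, ring = −(25/51)·y, arm 0
boundary: total ω_sun = x + y = 0 and total ω_arm = x = 1  ⇒  y = -1, x = 1
row 2 ring = −(25/51)·(-1) = 25/51
totals (row 1 + row 2): sun 1 + (-1) = 0, ring 1 + 25/51 = 76/51, arm 1 + 0 = 1
asked cell (row2, ring) = 25/51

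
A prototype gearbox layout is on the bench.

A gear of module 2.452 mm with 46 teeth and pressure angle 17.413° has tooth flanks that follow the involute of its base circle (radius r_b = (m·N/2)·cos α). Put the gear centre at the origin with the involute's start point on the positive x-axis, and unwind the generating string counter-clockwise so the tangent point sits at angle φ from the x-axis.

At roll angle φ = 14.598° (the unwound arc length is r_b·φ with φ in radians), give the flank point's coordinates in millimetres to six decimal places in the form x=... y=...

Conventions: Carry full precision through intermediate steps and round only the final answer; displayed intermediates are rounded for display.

x=55.529840 y=0.294744

class = single-mesh tooth geometry [base-circle involute, m = 2.452, 46T]
pitch radius r_p = m·N/2 = 2.452·46/2 = 56.396000
base radius r_b = r_p·cos α = 56.396000·cos 17.413° = 53.811510
roll angle φ = 14.598° = 0.25478316 rad
x = r_b·(cos φ + φ·sin φ) = 55.529840
y = r_b·(sin φ − φ·cos φ) = 0.294744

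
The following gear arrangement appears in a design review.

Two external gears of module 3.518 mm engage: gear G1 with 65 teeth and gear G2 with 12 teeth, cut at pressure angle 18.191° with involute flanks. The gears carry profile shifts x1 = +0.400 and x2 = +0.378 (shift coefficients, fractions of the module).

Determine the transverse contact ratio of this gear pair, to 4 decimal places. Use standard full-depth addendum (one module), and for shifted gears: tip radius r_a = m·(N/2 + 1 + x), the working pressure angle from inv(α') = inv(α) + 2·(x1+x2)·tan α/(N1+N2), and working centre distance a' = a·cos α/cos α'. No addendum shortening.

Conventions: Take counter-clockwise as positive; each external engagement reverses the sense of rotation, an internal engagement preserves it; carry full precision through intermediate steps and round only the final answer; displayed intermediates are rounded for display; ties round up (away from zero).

single-mesh involute tooth geometry (65T engaging 12T at module 3.518)
base radii: r_b1 = 108.620663, r_b2 = 20.053045
tip radii: r_a1 = 119.260200, r_a2 = 25.955804
inv(α') = inv(18.191°) + 2·(+0.400+0.378)·tan α/(65+12) = 0.01775684  ⇒  α' = 21.15886°
a' = a·cos α / cos α' = 135.4430·cos 18.191°/cos 21.15886° = 137.975578
action lengths: √(r_a1²−r_b1²) = 49.239689, √(r_a2²−r_b2²) = 16.479658
base pitch p_b = π·m·cos α = 10.499750
CR = (49.239689 + 16.479658 − 137.975578·sin 21.15886°)/10.499750 = 1.515880
contact ratio ≈ 1.5159

1.5159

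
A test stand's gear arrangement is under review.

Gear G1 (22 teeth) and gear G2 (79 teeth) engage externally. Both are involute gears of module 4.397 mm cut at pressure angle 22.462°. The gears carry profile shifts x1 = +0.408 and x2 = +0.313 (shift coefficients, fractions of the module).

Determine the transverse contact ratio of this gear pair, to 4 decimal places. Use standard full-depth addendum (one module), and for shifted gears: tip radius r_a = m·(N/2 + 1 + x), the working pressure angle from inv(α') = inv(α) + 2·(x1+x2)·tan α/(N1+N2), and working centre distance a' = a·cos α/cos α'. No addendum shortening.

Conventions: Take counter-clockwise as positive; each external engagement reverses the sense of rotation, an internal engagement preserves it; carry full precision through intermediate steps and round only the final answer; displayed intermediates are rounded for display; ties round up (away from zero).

single-mesh involute tooth geometry (22T engaging 79T at module 4.397)
base radii: r_b1 = 44.697547, r_b2 = 160.504829
tip radii: r_a1 = 54.557976, r_a2 = 179.454761
inv(α') = inv(22.462°) + 2·(+0.408+0.313)·tan α/(22+79) = 0.02730363  ⇒  α' = 24.27223°
a' = a·cos α / cos α' = 222.0485·cos 22.462°/cos 24.27223° = 225.100692
action lengths: √(r_a1²−r_b1²) = 31.284213, √(r_a2²−r_b2²) = 80.263386
base pitch p_b = π·m·cos α = 12.765590
CR = (31.284213 + 80.263386 − 225.100692·sin 24.27223°)/12.765590 = 1.489541
contact ratio ≈ 1.4895

1.4895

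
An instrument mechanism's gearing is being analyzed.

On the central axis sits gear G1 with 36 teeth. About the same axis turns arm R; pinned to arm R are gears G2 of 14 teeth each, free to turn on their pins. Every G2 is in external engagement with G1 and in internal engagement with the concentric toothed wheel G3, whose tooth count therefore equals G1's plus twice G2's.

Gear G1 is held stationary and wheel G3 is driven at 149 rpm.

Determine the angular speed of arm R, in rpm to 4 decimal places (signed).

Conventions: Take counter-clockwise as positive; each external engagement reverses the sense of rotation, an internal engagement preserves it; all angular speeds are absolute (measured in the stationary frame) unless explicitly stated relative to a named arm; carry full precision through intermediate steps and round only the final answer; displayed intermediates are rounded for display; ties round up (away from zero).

+95.3600 rpm

topology: planetary set — G1 36T / G2 14T / G3 64T, arm = carrier (Willis)
normalise by the input: solve with ω_ring = 1, then scale by 149 rpm
ring teeth: 36 + 2·14 = 64
36(ω_sun−ω_arm) = −64(ω_ring−ω_arm),  ω_sun = 0, ω_ring = 1
36(0−ω_arm) = −64(1−ω_arm)  ⇒  100·ω_arm = 64  ⇒  ω_arm = 16/25
scale: ω_arm = 16/25 × 149 rpm = +95.3600 rpm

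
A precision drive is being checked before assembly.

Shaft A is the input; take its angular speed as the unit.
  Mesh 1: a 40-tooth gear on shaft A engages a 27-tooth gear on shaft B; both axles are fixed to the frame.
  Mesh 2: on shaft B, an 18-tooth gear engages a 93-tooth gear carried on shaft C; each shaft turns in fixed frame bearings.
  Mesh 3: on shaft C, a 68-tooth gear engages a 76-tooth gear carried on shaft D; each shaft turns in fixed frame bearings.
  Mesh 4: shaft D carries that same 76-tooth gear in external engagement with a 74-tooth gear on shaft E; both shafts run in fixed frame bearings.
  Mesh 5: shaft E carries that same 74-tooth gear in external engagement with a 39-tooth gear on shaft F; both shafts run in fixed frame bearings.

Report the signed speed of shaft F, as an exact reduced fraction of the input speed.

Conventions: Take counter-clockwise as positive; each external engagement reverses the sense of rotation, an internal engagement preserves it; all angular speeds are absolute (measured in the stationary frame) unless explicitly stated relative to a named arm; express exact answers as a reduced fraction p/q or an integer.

-5440/10881

5-mesh fixed-axis compound train (all bearings frame-fixed)
mesh 1 [40T→27T]: |ω|/ω_in = 1×40/27 = 40/27, sense flips to −
mesh 2 [18T→93T]: |ω|/ω_in = (40/27)×18/93 = 80/279, sense flips to +
mesh 3 [68T→76T]: |ω|/ω_in = (80/279)×68/76 = 1360/5301, sense flips to −
mesh 4 [76T→74T]: |ω|/ω_in = (1360/5301)×76/74 = 2720/10323, sense flips to +
mesh 5 [74T→39T]: |ω|/ω_in = (2720/10323)×74/39 = 5440/10881, sense flips to −
signed output speed (× input speed) = -5440/10881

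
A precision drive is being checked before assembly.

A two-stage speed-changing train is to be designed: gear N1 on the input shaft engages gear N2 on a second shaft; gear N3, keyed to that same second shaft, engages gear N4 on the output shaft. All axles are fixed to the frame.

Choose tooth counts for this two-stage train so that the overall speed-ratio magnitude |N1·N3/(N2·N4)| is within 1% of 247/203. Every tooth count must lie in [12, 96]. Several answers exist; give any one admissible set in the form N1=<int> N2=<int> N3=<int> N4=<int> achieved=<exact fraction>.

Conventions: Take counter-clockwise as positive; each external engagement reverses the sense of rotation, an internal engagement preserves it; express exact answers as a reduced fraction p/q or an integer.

design class (target 247/203): fixed-axis compound train
target = 247/203 in lowest terms: an exact hit needs N1·N3 = k·247 and N2·N4 = k·203 for one integer k, every count in [12, 96]; additionally prefer no 1:1 stage (N1 ≠ N2, N3 ≠ N4)
k = 1: no 1:1-free in-range split of k·247 and k·203 into factor pairs; take k = 2
k = 2: N1·N3 = 494 = 13·38, N2·N4 = 406 = 14·29
achieved = 13·38/(14·29) = 247/203; |achieved − target| = 0 ≤ 247/20300 ✓

N1=13 N2=14 N3=38 N4=29 achieved=247/203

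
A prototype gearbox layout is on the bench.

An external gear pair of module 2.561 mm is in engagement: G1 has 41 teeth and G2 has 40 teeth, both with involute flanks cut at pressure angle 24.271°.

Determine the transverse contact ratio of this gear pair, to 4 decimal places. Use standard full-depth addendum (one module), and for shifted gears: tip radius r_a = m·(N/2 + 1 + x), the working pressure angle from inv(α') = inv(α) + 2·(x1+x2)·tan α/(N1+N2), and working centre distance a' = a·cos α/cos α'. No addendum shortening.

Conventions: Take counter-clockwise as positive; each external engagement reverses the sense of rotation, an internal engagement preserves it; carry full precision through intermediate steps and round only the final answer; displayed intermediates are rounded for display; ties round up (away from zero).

single-mesh involute tooth geometry (41T engaging 40T at module 2.561)
base radii: r_b1 = 47.860057, r_b2 = 46.692738
tip radii: r_a1 = 55.061500, r_a2 = 53.781000
no profile shift: α' = α, a' = a
action lengths: √(r_a1²−r_b1²) = 27.224690, √(r_a2²−r_b2²) = 26.686779
base pitch p_b = π·m·cos α = 7.334478
CR = (27.224690 + 26.686779 − 103.720500·sin 24.27100°)/7.334478 = 1.537512
contact ratio ≈ 1.5375

1.5375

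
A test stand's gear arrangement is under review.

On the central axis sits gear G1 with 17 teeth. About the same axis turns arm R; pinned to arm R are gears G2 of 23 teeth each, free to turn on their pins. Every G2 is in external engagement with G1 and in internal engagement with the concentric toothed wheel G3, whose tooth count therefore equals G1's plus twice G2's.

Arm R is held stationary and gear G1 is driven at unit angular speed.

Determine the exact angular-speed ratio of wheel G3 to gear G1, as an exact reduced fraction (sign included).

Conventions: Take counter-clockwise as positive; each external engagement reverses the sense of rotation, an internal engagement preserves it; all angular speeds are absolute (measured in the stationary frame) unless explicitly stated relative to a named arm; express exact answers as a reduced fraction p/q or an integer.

-17/63

class = planetary set [G3 = 17+2·23 = 63; Willis about the carrier]
ring teeth: 17 + 2·23 = 63
17(ω_sun−ω_arm) = −63(ω_ring−ω_arm),  ω_arm = 0, ω_sun = 1
ω_ring = 0 − (17/63)(1−0) = -17/63
ω_out/ω_in = -17/63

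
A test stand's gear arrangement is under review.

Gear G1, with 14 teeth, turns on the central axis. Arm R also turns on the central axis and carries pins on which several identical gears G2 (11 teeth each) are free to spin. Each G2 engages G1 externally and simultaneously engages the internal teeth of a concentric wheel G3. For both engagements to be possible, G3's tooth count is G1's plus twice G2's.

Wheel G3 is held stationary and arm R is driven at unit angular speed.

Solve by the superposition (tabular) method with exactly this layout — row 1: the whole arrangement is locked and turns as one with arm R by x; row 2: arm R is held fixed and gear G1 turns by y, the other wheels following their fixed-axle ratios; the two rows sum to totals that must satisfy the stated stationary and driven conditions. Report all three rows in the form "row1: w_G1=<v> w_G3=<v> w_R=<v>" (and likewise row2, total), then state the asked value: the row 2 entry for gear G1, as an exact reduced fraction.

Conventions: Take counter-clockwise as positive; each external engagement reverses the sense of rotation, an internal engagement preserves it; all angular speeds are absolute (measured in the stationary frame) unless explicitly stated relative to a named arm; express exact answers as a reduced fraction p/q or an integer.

recognized (axles ride arm R): planetary set, 14/11/36 teeth
row 1 (train locked, turned with arm): all members turn x
superposition row 2 [arm held]: sun y, ring −(14/36)·y, arm 0
boundary: total ω_ring = x − (14/36)·y = 0 and total ω_arm = x = 1  ⇒  y = 18/7, x = 1
row 2 ring = −(14/36)·18/7 = -1
totals (row 1 + row 2): sun 1 + 18/7 = 25/7, ring 1 + (-1) = 0, arm 1 + 0 = 1
asked cell (row2, sun) = 18/7

row1: w_G1=1 w_G3=1 w_R=1
row2: w_G1=18/7 w_G3=-1 w_R=0
total: w_G1=25/7 w_G3=0 w_R=1
asked value: 18/7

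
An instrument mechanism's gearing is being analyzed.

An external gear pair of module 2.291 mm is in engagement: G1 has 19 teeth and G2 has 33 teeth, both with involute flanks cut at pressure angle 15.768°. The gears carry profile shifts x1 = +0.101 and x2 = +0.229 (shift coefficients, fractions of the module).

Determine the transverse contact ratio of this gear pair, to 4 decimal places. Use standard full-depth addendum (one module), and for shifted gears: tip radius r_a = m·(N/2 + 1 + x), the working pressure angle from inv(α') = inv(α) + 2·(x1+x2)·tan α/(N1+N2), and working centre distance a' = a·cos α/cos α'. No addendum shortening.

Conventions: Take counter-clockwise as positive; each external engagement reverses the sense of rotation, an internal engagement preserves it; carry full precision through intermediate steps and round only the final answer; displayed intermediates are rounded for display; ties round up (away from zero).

recognized (one external pair, fixed centres): single-mesh tooth geometry, m = 2.291, N1 = 19, N2 = 33
base radii: r_b1 = 20.945500, r_b2 = 36.379026
tip radii: r_a1 = 24.286891, r_a2 = 40.617139
inv(α') = inv(15.768°) + 2·(+0.101+0.229)·tan α/(19+33) = 0.01074874  ⇒  α' = 17.99365°
a' = a·cos α / cos α' = 59.5660·cos 15.768°/cos 17.99365° = 60.272404
action lengths: √(r_a1²−r_b1²) = 12.293865, √(r_a2²−r_b2²) = 18.064286
base pitch p_b = π·m·cos α = 6.926550
CR = (12.293865 + 18.064286 − 60.272404·sin 17.99365°)/6.926550 = 1.694827
contact ratio ≈ 1.6948

1.6948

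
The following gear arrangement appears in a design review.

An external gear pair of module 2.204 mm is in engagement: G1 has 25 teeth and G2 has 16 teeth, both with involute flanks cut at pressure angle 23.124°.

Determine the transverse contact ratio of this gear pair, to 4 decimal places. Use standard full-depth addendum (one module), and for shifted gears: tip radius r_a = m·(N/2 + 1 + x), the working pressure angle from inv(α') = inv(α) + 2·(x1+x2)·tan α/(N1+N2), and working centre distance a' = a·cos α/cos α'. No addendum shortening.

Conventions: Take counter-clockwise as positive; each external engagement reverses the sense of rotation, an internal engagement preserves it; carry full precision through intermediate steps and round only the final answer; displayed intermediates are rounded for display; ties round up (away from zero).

class = single-mesh tooth geometry [involute pair 25T × 16T, m = 2.204]
base radii: r_b1 = 25.336552, r_b2 = 16.215394
tip radii: r_a1 = 29.754000, r_a2 = 19.836000
no profile shift: α' = α, a' = a
action lengths: √(r_a1²−r_b1²) = 15.599988, √(r_a2²−r_b2²) = 11.424881
base pitch p_b = π·m·cos α = 6.367770
CR = (15.599988 + 11.424881 − 45.182000·sin 23.12400°)/6.367770 = 1.457478
contact ratio ≈ 1.4575

1.4575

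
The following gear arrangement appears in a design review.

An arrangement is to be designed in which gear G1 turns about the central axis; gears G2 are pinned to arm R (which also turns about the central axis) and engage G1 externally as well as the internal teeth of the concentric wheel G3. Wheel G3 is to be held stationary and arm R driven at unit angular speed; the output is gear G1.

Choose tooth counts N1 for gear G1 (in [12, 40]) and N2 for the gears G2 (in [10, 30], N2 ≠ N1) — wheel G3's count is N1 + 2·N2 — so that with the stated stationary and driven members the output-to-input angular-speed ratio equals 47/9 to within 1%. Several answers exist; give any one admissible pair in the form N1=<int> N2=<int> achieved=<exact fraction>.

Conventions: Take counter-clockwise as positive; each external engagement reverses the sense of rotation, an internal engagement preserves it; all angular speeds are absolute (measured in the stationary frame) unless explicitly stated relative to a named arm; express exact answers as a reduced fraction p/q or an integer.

N1=18 N2=29 achieved=47/9

design class (target 47/9): planetary set
Willis with ω_ring = 0: ω_sun/ω_arm = (N1+N3)/N1; set equal to 47/9  ⇒  N3/N1 = 47/9 − 1 = 38/9
N3 = N1 + 2·N2  ⇒  N2/N1 = (N3/N1 − 1)/2 = (38/9 − 1)/2 = 29/18
smallest multiple with N1 ≥ 12 and N2 ≥ 10: k = 1  ⇒  N1 = 1·18 = 18, N2 = 1·29 = 29 (N1 ≤ 40, N2 ≤ 30, N2 ≠ N1 ✓), N3 = 18 + 2·29 = 76
check: (N1+N3)/N1 with N1 = 18, N3 = 76 gives 47/9; |achieved − target| = 0 ≤ 47/900 ✓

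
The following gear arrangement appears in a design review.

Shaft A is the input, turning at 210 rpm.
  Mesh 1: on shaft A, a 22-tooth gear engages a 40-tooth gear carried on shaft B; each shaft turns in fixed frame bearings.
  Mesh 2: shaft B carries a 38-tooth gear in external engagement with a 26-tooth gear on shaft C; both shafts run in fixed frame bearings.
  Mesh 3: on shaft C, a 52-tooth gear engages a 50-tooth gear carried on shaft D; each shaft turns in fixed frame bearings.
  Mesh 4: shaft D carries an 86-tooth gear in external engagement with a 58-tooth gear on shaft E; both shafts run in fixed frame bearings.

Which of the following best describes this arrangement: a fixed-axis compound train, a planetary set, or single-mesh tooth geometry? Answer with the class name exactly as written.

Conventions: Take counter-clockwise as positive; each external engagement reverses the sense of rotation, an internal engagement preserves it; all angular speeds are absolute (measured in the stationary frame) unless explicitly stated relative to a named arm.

topology: fixed-axis compound train — 4 meshes, A→E
classification: fixed-axis compound train

fixed-axis compound train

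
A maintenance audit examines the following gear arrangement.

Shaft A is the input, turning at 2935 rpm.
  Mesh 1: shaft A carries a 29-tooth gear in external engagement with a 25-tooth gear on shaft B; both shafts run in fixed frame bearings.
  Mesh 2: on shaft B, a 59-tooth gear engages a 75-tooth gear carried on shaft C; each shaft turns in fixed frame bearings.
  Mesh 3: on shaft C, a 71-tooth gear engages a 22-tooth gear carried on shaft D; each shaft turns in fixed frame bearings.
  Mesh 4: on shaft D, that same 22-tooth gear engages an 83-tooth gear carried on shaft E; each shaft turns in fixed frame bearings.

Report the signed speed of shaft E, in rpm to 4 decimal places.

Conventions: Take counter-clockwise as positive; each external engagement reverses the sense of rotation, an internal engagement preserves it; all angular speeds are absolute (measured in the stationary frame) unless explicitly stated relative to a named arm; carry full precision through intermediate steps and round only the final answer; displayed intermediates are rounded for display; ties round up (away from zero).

+2291.0634 rpm

topology: fixed-axis compound train — 4 meshes, A→E
mesh 1 [29T→25T]: ω = 2935.0000×29/25 = 3404.6000 rpm, sense flips to −
mesh 2 [59T→75T]: ω = 3404.6000×59/75 = 2678.2853 rpm, sense flips to +
mesh 3 [71T→22T]: ω = 2678.2853×71/22 = 8643.5572 rpm, sense flips to −
mesh 4 [22T→83T]: ω = 8643.5572×22/83 = 2291.0634 rpm, sense flips to +
signed output speed = +2291.0634 rpm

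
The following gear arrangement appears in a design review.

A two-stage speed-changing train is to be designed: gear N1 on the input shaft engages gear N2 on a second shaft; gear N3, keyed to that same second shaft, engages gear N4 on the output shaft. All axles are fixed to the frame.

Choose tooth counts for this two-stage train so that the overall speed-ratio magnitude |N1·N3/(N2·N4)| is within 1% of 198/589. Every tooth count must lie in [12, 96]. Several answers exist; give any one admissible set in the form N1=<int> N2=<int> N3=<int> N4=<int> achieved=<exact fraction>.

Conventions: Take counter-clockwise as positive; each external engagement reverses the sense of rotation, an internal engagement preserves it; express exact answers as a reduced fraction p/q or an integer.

2-stage fixed-axis compound train for ratio 198/589
target = 198/589 in lowest terms: an exact hit needs N1·N3 = k·198 and N2·N4 = k·589 for one integer k, every count in [12, 96]; additionally prefer no 1:1 stage (N1 ≠ N2, N3 ≠ N4)
k = 1: no 1:1-free in-range split of k·198 and k·589 into factor pairs; take k = 2
k = 2: N1·N3 = 396 = 12·33, N2·N4 = 1178 = 19·62
achieved = 12·33/(19·62) = 198/589; |achieved − target| = 0 ≤ 99/29450 ✓

N1=12 N2=19 N3=33 N4=62 achieved=198/589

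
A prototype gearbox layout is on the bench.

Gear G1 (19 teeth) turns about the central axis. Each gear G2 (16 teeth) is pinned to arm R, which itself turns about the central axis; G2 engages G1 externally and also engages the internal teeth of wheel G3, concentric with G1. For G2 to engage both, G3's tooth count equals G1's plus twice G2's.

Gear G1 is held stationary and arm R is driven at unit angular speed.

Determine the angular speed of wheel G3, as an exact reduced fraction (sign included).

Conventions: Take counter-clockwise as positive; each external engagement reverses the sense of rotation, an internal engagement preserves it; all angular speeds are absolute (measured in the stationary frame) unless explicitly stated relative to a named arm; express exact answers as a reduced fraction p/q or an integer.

planetary set (19T centre, 16T on arm, 51T internal) — Willis relation
ring teeth: 19 + 2·16 = 51
19(ω_sun−ω_arm) = −51(ω_ring−ω_arm),  ω_sun = 0, ω_arm = 1
ω_ring = 1 − (19/51)(0−1) = 70/51
exact speed ratio = 70/51

70/51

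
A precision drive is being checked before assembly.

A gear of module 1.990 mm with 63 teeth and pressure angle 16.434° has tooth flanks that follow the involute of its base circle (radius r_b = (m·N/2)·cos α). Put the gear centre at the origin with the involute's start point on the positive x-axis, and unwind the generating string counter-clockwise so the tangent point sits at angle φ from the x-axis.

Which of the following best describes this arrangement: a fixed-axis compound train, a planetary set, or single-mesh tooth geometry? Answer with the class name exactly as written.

recognized (one wheel, involute flank): single-mesh tooth geometry, m = 1.990, N = 63
classification: single-mesh tooth geometry

single-mesh tooth geometry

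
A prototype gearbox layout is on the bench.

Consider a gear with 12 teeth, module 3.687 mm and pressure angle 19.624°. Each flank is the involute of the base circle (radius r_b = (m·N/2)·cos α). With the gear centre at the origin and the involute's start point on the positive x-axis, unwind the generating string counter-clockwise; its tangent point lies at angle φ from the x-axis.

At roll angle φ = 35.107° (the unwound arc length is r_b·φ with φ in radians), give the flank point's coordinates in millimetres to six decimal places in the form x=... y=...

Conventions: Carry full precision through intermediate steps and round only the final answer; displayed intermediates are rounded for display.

class = single-mesh tooth geometry [base-circle involute, m = 3.687, 12T]
pitch radius r_p = m·N/2 = 3.687·12/2 = 22.122000
base radius r_b = r_p·cos α = 22.122000·cos 19.624° = 20.837085
roll angle φ = 35.107° = 0.61273274 rad
x = r_b·(cos φ + φ·sin φ) = 24.389084
y = r_b·(sin φ − φ·cos φ) = 1.538634

x=24.389084 y=1.538634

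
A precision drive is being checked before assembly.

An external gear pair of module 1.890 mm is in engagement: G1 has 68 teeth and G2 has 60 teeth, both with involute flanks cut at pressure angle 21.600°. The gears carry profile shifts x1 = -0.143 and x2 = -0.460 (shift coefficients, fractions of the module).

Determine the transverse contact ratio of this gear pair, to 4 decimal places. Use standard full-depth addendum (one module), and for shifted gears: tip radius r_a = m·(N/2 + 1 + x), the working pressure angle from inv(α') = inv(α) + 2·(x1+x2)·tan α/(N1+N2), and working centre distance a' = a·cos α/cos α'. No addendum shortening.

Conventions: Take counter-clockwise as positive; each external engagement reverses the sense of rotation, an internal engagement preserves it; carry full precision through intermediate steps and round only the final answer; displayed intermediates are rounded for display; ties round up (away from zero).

1.8181

class = single-mesh tooth geometry [involute pair 68T × 60T, m = 1.890]
base radii: r_b1 = 59.747437, r_b2 = 52.718327
tip radii: r_a1 = 65.879730, r_a2 = 57.720600
inv(α') = inv(21.600°) + 2·(-0.143-0.460)·tan α/(68+60) = 0.01520651  ⇒  α' = 20.12975°
a' = a·cos α / cos α' = 120.9600·cos 21.600°/cos 20.12975° = 119.782604
action lengths: √(r_a1²−r_b1²) = 27.755767, √(r_a2²−r_b2²) = 23.504163
base pitch p_b = π·m·cos α = 5.520650
CR = (27.755767 + 23.504163 − 119.782604·sin 20.12975°)/5.520650 = 1.818096
contact ratio ≈ 1.8181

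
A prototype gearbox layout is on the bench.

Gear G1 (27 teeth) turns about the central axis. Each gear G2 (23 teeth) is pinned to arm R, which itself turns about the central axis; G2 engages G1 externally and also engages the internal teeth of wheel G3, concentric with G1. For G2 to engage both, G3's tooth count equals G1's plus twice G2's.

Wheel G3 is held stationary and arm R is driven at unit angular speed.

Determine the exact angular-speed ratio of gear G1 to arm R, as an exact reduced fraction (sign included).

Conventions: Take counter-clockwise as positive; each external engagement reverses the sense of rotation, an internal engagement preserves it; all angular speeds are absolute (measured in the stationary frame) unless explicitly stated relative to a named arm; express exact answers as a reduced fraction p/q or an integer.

topology: planetary set — G1 27T / G2 23T / G3 73T, arm = carrier (Willis)
ring teeth: 27 + 2·23 = 73
27(ω_sun−ω_arm) = −73(ω_ring−ω_arm),  ω_ring = 0, ω_arm = 1
ω_sun = 1 − (73/27)(0−1) = 100/27
ω_out/ω_in = 100/27

100/27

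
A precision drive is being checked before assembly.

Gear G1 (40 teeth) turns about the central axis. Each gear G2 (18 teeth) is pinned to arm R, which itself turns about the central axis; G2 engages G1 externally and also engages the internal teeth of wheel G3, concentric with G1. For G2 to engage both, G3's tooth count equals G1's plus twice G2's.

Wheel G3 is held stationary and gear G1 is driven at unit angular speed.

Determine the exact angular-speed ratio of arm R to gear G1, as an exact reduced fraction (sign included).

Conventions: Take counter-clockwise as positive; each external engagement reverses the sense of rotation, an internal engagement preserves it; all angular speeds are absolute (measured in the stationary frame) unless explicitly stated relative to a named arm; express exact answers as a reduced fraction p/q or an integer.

10/29

planetary set (40T centre, 18T on arm, 76T internal) — Willis relation
ring teeth: 40 + 2·18 = 76
40(ω_sun−ω_arm) = −76(ω_ring−ω_arm),  ω_ring = 0, ω_sun = 1
40(1−ω_arm) = −76(0−ω_arm)  ⇒  116·ω_arm = 40  ⇒  ω_arm = 10/29
ω_out/ω_in = 10/29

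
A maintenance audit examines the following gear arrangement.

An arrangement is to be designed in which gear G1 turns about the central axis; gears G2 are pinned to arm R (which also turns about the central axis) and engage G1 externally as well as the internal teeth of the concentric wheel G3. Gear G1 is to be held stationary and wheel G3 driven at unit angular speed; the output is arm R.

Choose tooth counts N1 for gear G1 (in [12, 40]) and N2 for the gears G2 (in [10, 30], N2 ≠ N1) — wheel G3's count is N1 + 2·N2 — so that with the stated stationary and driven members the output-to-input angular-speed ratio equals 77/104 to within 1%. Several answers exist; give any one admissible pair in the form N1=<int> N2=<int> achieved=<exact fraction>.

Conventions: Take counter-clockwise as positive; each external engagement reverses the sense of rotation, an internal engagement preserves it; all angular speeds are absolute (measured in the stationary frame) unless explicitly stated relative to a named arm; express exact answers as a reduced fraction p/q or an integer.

topology: planetary set — design target 77/104, arm = carrier (Willis)
Willis with ω_sun = 0: ω_arm/ω_ring = N3/(N1+N3); set equal to 77/104  ⇒  N3/N1 = (77/104)/(1 − 77/104) = 77/27
N3 = N1 + 2·N2  ⇒  N2/N1 = (N3/N1 − 1)/2 = (77/27 − 1)/2 = 25/27
smallest multiple with N1 ≥ 12 and N2 ≥ 10: k = 1  ⇒  N1 = 1·27 = 27, N2 = 1·25 = 25 (N1 ≤ 40, N2 ≤ 30, N2 ≠ N1 ✓), N3 = 27 + 2·25 = 77
check: N3/(N1+N3) with N1 = 27, N3 = 77 gives 77/104; |achieved − target| = 0 ≤ 77/10400 ✓

N1=27 N2=25 achieved=77/104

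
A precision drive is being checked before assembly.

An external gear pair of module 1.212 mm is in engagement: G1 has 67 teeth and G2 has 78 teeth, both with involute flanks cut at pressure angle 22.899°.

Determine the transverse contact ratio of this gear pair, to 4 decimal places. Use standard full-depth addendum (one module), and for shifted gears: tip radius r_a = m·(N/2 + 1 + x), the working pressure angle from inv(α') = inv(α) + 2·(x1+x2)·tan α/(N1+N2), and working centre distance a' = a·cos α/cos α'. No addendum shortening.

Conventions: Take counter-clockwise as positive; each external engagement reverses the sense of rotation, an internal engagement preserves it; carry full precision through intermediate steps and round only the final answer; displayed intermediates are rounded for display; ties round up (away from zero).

1.6588

topology: single-mesh involute geometry — m = 1.212, 67T/78T pair
base radii: r_b1 = 37.402246, r_b2 = 43.542913
tip radii: r_a1 = 41.814000, r_a2 = 48.480000
no profile shift: α' = α, a' = a
action lengths: √(r_a1²−r_b1²) = 18.694454, √(r_a2²−r_b2²) = 21.314904
base pitch p_b = π·m·cos α = 3.507541
CR = (18.694454 + 21.314904 − 87.870000·sin 22.89900°)/3.507541 = 1.658840
contact ratio ≈ 1.6588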